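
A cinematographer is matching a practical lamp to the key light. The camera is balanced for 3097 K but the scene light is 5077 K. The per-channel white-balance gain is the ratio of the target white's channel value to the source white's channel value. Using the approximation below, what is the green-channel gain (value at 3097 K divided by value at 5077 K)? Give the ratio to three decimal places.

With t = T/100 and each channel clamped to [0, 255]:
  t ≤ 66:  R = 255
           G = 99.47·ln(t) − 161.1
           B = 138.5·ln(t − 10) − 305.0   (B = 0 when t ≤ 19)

0.786

At 5077 K (t = 50.77):
  G = 99.47·ln 50.77 − 161.1 = 99.47·3.9273 − 161.1 = 229.549.
At 3097 K (t = 30.97):
  G = 99.47·ln 30.97 − 161.1 = 99.47·3.4330 − 161.1 = 180.382.
Gain = 180.382 / 229.549 = 0.7858 → 0.786.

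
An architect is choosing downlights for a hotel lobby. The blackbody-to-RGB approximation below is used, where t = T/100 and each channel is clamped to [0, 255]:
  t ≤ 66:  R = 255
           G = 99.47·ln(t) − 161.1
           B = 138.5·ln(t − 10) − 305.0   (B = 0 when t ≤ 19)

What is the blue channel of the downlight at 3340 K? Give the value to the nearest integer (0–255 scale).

t = 3340/100 = 33.4; the t ≤ 66 branch applies.
B = 138.5·ln(33.4 − 10) − 305.0 = 138.5·ln 23.4 − 305.0 = 138.5·3.1527 − 305.0 = 131.654.
Rounded: 132.

132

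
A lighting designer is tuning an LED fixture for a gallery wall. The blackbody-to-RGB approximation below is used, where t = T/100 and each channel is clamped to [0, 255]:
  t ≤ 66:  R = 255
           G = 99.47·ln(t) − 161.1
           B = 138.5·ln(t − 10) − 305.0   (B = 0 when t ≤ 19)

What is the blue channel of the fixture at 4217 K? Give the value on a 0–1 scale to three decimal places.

0.689

t = 4217/100 = 42.17; the t ≤ 66 branch applies.
B = 138.5·ln(42.17 − 10) − 305.0 = 138.5·ln 32.17 − 305.0 = 138.5·3.4710 − 305.0 = 175.738.
On a 0–1 scale: 175.738/255 = 0.6892 → 0.689.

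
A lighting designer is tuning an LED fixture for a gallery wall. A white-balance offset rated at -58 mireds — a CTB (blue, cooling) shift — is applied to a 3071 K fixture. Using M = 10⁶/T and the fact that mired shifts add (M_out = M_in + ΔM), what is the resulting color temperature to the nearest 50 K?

3750 K

M_in = 10⁶/3071 = 325.63 mireds.
M_out = 325.63 + (-58) = 267.63 mireds.
T_out = 10⁶/267.63 = 3736.5 K → 3750 K.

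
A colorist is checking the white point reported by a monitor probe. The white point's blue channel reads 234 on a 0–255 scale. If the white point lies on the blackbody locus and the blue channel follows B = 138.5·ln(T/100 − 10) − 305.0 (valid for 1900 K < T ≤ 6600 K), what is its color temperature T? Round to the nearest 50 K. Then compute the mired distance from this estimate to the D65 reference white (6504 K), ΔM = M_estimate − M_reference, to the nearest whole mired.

+16 mireds

ln(t − 10) = (234 + 305.0) / 138.5 = 3.8917.
t − 10 = e^3.8917 = 48.994, so t = 58.994.
T = 100·t = 5899 K → 5900 K to the nearest 50 K.
M_estimate = 10⁶/5900 = 169.49; M_reference = 10⁶/6504 = 153.75.
ΔM = 169.49 − 153.75 = 15.74 → +16 mireds.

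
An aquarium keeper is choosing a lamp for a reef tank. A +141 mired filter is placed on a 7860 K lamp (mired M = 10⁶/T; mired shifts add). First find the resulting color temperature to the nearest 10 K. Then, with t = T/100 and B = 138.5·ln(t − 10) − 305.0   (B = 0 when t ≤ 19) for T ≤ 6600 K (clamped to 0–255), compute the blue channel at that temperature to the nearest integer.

M_in = 10⁶/7860 = 127.23; M_out = 127.23 + (+141) = 268.23.
T_out = 10⁶/268.23 = 3728.2 K → 3730 K; t = 37.3.
B = 138.5·ln(37.3 − 10) − 305.0 = 138.5·ln 27.3 − 305.0 = 138.5·3.3069 − 305.0 = 153.004.
Rounded: 153.

153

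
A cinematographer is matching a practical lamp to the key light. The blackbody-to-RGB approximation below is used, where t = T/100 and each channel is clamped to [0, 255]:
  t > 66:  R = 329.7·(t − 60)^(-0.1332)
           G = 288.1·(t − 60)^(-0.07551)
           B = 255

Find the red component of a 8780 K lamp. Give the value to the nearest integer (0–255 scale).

212

t = 8780/100 = 87.8; the t > 66 branch applies.
R = 329.7·(87.8 − 60)^(-0.1332) = 329.7·27.8^(-0.1332) = 329.7·0.64217 = 211.725.
Rounded: 212.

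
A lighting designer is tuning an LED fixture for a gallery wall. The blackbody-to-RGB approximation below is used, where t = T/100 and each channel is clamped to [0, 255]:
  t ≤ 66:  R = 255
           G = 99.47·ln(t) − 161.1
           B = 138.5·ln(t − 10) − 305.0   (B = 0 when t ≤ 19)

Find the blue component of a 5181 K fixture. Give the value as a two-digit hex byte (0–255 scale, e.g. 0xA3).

0xD4

t = 5181/100 = 51.81; the t ≤ 66 branch applies.
B = 138.5·ln(51.81 − 10) − 305.0 = 138.5·ln 41.81 − 305.0 = 138.5·3.7331 − 305.0 = 212.039.
Rounded: 212; in hex, 0xD4.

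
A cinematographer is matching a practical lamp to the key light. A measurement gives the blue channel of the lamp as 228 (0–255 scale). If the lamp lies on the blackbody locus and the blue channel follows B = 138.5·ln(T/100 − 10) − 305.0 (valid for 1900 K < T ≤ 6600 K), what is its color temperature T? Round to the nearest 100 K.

ln(t − 10) = (228 + 305.0) / 138.5 = 3.8484.
t − 10 = e^3.8484 = 46.917, so t = 56.917.
T = 100·t = 5692 K → 5700 K to the nearest 100 K.

5700 K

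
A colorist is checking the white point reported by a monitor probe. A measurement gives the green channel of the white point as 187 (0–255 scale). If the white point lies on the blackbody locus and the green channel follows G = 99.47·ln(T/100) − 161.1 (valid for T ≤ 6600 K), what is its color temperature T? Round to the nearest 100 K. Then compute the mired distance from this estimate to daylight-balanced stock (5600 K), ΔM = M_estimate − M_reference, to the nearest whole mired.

+124 mireds

ln t = (187 + 161.1) / 99.47 = 3.4995.
t = e^3.4995 = 33.100.
T = 100·t = 3310 K → 3300 K to the nearest 100 K.
M_estimate = 10⁶/3300 = 303.03; M_reference = 10⁶/5600 = 178.57.
ΔM = 303.03 − 178.57 = 124.46 → +124 mireds.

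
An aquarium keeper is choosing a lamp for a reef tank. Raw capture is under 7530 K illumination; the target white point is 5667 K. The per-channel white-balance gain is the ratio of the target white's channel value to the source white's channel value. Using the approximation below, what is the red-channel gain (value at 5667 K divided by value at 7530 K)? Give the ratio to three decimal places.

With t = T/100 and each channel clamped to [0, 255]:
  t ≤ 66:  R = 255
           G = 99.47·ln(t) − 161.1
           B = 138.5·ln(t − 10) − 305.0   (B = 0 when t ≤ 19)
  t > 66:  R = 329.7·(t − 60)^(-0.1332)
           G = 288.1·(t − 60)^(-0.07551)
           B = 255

1.112

At 7530 K (t = 75.3):
  R = 329.7·(75.3 − 60)^(-0.1332) = 329.7·15.3^(-0.1332) = 329.7·0.69534 = 229.255.
At 5667 K (t = 56.67):
  R = 255 by definition for t ≤ 66.
Gain = 255.000 / 229.255 = 1.1123 → 1.112.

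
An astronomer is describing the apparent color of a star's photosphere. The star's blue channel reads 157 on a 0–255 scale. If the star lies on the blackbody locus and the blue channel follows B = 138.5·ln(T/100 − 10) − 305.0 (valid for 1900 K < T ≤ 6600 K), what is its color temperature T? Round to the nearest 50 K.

ln(t − 10) = (157 + 305.0) / 138.5 = 3.3357.
t − 10 = e^3.3357 = 28.099, so t = 38.099.
T = 100·t = 3810 K → 3800 K to the nearest 50 K.

3800 K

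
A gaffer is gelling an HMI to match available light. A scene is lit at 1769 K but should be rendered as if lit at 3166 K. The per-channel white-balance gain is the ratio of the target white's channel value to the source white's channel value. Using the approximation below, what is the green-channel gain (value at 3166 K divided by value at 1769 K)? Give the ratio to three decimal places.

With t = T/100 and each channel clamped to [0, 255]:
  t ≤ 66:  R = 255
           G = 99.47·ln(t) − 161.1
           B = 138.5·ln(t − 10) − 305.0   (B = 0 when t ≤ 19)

1.464

At 1769 K (t = 17.69):
  G = 99.47·ln 17.69 − 161.1 = 99.47·2.8730 − 161.1 = 124.677.
At 3166 K (t = 31.66):
  G = 99.47·ln 31.66 − 161.1 = 99.47·3.4551 − 161.1 = 182.574.
Gain = 182.574 / 124.677 = 1.4644 → 1.464.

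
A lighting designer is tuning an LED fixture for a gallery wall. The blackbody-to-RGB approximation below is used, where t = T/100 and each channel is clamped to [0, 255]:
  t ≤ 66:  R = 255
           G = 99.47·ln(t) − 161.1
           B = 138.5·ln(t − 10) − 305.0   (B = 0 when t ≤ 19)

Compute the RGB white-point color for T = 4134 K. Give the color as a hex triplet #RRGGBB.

#FFD1AC

t = 4134/100 = 41.34; the t ≤ 66 branch applies.
R = 255 by definition for t ≤ 66.
G = 99.47·ln 41.34 − 161.1 = 99.47·3.7218 − 161.1 = 209.110.
B = 138.5·ln(41.34 − 10) − 305.0 = 138.5·ln 31.34 − 305.0 = 138.5·3.4449 − 305.0 = 172.118.
Rounded: (255, 209, 172).
In hex: #FFD1AC.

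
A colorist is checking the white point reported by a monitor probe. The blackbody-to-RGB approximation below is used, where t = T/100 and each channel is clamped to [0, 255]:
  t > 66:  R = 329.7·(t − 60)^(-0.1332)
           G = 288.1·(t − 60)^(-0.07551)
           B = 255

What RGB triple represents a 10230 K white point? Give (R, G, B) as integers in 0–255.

(200, 217, 255)

t = 10230/100 = 102.3; the t > 66 branch applies.
R = 329.7·(102.3 − 60)^(-0.1332) = 329.7·42.3^(-0.1332) = 329.7·0.60726 = 200.212.
G = 288.1·(102.3 − 60)^(-0.07551) = 288.1·42.3^(-0.07551) = 288.1·0.75369 = 217.139.
B = 255 by definition for t > 66.
Rounded: (200, 217, 255).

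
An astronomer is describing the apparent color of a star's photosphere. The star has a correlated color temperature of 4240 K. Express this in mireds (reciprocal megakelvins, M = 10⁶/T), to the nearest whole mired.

M = 10⁶ / 4240 = 235.849 → 236 mireds.

236 mireds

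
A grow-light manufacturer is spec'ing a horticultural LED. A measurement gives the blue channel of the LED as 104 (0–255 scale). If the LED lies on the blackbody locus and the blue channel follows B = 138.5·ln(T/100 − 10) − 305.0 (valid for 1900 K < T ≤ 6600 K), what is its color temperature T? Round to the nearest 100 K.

2900 K

ln(t − 10) = (104 + 305.0) / 138.5 = 2.9531.
t − 10 = e^2.9531 = 19.165, so t = 29.165.
T = 100·t = 2916 K → 2900 K to the nearest 100 K.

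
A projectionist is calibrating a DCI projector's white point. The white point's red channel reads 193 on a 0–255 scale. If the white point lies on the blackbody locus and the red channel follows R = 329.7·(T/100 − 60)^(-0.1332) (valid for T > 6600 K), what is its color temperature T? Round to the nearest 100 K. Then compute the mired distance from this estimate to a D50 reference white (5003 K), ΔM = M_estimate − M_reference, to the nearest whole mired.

(t − 60)^(-0.1332) = 193/329.7 = 0.58538.
t − 60 = 0.58538^(1/-0.1332) = 0.58538^(-7.508) = 55.713, so t = 115.713.
T = 100·t = 11571 K → 11600 K to the nearest 100 K.
M_estimate = 10⁶/11600 = 86.21; M_reference = 10⁶/5003 = 199.88.
ΔM = 86.21 − 199.88 = -113.67 → -114 mireds.

-114 mireds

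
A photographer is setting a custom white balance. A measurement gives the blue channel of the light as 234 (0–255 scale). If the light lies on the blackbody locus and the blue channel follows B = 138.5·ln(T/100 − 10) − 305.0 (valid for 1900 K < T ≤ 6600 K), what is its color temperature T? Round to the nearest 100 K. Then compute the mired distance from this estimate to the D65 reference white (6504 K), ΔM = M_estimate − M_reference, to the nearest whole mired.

ln(t − 10) = (234 + 305.0) / 138.5 = 3.8917.
t − 10 = e^3.8917 = 48.994, so t = 58.994.
T = 100·t = 5899 K → 5900 K to the nearest 100 K.
M_estimate = 10⁶/5900 = 169.49; M_reference = 10⁶/6504 = 153.75.
ΔM = 169.49 − 153.75 = 15.74 → +16 mireds.

+16 mireds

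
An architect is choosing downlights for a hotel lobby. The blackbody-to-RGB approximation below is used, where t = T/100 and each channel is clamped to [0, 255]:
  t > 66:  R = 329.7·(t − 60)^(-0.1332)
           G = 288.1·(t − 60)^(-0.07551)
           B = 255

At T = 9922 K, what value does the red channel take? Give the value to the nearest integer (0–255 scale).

202

t = 9922/100 = 99.22; the t > 66 branch applies.
R = 329.7·(99.22 − 60)^(-0.1332) = 329.7·39.22^(-0.1332) = 329.7·0.61340 = 202.238.
Rounded: 202.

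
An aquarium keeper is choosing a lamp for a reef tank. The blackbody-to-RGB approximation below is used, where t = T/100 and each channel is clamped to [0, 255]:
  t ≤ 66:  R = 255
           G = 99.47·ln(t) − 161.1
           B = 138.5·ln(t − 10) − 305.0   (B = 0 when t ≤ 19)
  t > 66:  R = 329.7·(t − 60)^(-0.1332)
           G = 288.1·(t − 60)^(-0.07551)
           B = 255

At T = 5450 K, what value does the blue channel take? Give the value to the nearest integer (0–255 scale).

t = 5450/100 = 54.5; the t ≤ 66 branch applies.
B = 138.5·ln(54.5 − 10) − 305.0 = 138.5·ln 44.5 − 305.0 = 138.5·3.7955 − 305.0 = 220.675.
Rounded: 221.

221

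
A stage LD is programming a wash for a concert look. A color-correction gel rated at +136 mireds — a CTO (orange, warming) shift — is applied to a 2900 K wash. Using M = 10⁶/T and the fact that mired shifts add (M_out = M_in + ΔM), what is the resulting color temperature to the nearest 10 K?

2080 K

M_in = 10⁶/2900 = 344.83 mireds.
M_out = 344.83 + (+136) = 480.83 mireds.
T_out = 10⁶/480.83 = 2079.7 K → 2080 K.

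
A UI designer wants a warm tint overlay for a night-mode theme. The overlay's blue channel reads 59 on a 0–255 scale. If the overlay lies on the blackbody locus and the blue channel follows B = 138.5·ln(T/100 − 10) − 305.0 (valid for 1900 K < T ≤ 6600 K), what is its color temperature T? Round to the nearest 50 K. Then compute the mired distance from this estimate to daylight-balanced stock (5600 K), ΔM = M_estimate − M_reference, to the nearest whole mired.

ln(t − 10) = (59 + 305.0) / 138.5 = 2.6282.
t − 10 = e^2.6282 = 13.848, so t = 23.848.
T = 100·t = 2385 K → 2400 K to the nearest 50 K.
M_estimate = 10⁶/2400 = 416.67; M_reference = 10⁶/5600 = 178.57.
ΔM = 416.67 − 178.57 = 238.10 → +238 mireds.

+238 mireds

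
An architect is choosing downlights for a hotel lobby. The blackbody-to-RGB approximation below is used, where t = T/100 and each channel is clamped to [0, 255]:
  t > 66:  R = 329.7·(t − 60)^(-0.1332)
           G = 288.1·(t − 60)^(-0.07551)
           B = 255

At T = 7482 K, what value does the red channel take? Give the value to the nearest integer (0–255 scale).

t = 7482/100 = 74.82; the t > 66 branch applies.
R = 329.7·(74.82 − 60)^(-0.1332) = 329.7·14.82^(-0.1332) = 329.7·0.69830 = 230.230.
Rounded: 230.

230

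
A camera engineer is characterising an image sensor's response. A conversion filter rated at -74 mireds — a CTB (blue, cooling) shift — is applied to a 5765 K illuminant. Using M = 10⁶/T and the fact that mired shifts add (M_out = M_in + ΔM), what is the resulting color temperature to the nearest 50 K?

10050 K

M_in = 10⁶/5765 = 173.46 mireds.
M_out = 173.46 + (-74) = 99.46 mireds.
T_out = 10⁶/99.46 = 10054.2 K → 10050 K.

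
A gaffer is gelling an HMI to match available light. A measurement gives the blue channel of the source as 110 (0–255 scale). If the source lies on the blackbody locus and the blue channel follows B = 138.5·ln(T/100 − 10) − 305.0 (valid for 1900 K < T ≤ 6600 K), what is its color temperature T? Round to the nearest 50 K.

ln(t − 10) = (110 + 305.0) / 138.5 = 2.9964.
t − 10 = e^2.9964 = 20.013, so t = 30.013.
T = 100·t = 3001 K → 3000 K to the nearest 50 K.

3000 K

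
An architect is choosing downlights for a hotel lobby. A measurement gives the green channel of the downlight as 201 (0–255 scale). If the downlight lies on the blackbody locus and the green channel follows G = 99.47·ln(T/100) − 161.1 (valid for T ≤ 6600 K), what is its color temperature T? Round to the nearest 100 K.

3800 K

ln t = (201 + 161.1) / 99.47 = 3.6403.
t = e^3.6403 = 38.103.
T = 100·t = 3810 K → 3800 K to the nearest 100 K.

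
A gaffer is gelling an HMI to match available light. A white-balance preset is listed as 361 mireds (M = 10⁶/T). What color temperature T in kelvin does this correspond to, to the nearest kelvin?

2770 K

T = 10⁶ / 361 = 2770.08 K → 2770 K.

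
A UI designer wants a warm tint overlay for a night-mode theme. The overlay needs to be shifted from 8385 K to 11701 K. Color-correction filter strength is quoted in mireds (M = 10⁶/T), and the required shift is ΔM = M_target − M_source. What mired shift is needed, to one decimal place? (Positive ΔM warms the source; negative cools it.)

M_source = 10⁶/8385 = 119.261; M_target = 10⁶/11701 = 85.463.
ΔM = 85.463 − 119.261 = -33.798 → -33.8 mireds, a cooling shift.

-33.8 mireds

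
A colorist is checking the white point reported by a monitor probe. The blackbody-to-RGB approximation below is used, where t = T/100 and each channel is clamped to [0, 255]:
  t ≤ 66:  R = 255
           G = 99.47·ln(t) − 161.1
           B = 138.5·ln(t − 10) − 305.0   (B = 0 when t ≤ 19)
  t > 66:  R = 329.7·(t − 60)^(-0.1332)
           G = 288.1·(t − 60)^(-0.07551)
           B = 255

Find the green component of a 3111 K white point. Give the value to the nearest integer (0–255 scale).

t = 3111/100 = 31.11; the t ≤ 66 branch applies.
G = 99.47·ln 31.11 − 161.1 = 99.47·3.4375 − 161.1 = 180.831.
Rounded: 181.

181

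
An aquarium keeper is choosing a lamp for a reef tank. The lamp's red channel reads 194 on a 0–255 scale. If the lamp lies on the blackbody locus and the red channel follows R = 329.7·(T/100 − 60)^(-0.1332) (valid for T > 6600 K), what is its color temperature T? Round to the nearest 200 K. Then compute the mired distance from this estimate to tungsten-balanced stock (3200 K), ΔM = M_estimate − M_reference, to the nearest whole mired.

(t − 60)^(-0.1332) = 194/329.7 = 0.58841.
t − 60 = 0.58841^(1/-0.1332) = 0.58841^(-7.508) = 53.593, so t = 113.593.
T = 100·t = 11359 K → 11400 K to the nearest 200 K.
M_estimate = 10⁶/11400 = 87.72; M_reference = 10⁶/3200 = 312.50.
ΔM = 87.72 − 312.50 = -224.78 → -225 mireds.

-225 mireds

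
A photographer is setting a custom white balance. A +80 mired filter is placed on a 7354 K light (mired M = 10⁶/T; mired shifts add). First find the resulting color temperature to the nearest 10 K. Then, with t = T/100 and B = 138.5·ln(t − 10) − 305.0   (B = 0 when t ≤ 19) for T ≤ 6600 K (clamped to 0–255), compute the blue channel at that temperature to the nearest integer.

192

M_in = 10⁶/7354 = 135.98; M_out = 135.98 + (+80) = 215.98.
T_out = 10⁶/215.98 = 4630.0 K → 4630 K; t = 46.3.
B = 138.5·ln(46.3 − 10) − 305.0 = 138.5·ln 36.3 − 305.0 = 138.5·3.5918 − 305.0 = 192.467.
Rounded: 192.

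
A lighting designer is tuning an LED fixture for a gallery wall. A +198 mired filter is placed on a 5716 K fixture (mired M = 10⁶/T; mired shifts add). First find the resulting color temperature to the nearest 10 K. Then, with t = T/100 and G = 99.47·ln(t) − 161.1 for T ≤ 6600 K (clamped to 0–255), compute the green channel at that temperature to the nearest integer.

M_in = 10⁶/5716 = 174.95; M_out = 174.95 + (+198) = 372.95.
T_out = 10⁶/372.95 = 2681.3 K → 2680 K; t = 26.8.
G = 99.47·ln 26.8 − 161.1 = 99.47·3.2884 − 161.1 = 165.997.
Rounded: 166.

166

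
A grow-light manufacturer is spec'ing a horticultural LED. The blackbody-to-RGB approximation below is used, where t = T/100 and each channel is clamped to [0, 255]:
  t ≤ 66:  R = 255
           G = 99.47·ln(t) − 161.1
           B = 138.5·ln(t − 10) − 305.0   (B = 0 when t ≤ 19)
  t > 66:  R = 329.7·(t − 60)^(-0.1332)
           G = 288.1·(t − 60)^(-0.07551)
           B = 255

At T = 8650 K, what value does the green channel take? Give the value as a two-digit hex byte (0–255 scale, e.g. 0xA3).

t = 8650/100 = 86.5; the t > 66 branch applies.
G = 288.1·(86.5 − 60)^(-0.07551) = 288.1·26.5^(-0.07551) = 288.1·0.78078 = 224.944.
Rounded: 225; in hex, 0xE1.

0xE1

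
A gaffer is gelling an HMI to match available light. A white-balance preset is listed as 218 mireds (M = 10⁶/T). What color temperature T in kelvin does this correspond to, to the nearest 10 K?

4590 K

T = 10⁶ / 218 = 4587.16 K → 4590 K.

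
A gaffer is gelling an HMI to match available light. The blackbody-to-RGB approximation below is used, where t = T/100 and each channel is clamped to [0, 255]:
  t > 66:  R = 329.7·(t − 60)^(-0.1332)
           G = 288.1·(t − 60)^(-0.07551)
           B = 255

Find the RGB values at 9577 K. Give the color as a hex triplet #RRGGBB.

t = 9577/100 = 95.77; the t > 66 branch applies.
R = 329.7·(95.77 − 60)^(-0.1332) = 329.7·35.77^(-0.1332) = 329.7·0.62097 = 204.734.
G = 288.1·(95.77 − 60)^(-0.07551) = 288.1·35.77^(-0.07551) = 288.1·0.76330 = 219.906.
B = 255 by definition for t > 66.
Rounded: (205, 220, 255).
In hex: #CDDCFF.

#CDDCFF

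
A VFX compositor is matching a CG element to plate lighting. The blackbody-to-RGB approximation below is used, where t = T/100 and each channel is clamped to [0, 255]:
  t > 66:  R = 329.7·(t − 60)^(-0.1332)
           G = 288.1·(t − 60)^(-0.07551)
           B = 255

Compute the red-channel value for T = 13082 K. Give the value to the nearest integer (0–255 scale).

187

t = 13082/100 = 130.82; the t > 66 branch applies.
R = 329.7·(130.82 − 60)^(-0.1332) = 329.7·70.82^(-0.1332) = 329.7·0.56697 = 186.930.
Rounded: 187.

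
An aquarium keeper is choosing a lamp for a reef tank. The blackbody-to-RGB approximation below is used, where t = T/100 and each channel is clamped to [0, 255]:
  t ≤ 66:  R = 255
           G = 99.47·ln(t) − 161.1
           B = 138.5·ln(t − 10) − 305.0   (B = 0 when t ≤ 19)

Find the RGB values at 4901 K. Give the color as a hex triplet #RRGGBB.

#FFE2CA

t = 4901/100 = 49.01; the t ≤ 66 branch applies.
R = 255 by definition for t ≤ 66.
G = 99.47·ln 49.01 − 161.1 = 99.47·3.8920 − 161.1 = 226.040.
B = 138.5·ln(49.01 − 10) − 305.0 = 138.5·ln 39.01 − 305.0 = 138.5·3.6638 − 305.0 = 202.439.
Rounded: (255, 226, 202).
In hex: #FFE2CA.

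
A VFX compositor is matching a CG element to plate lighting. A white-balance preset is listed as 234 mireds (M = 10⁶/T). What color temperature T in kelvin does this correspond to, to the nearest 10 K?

4270 K

T = 10⁶ / 234 = 4273.50 K → 4270 K.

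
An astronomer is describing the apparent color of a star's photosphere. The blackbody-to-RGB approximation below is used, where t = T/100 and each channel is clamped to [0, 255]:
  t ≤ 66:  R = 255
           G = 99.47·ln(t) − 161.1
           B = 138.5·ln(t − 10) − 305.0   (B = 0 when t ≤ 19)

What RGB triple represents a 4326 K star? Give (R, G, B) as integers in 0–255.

t = 4326/100 = 43.26; the t ≤ 66 branch applies.
R = 255 by definition for t ≤ 66.
G = 99.47·ln 43.26 − 161.1 = 99.47·3.7672 − 161.1 = 213.626.
B = 138.5·ln(43.26 − 10) − 305.0 = 138.5·ln 33.26 − 305.0 = 138.5·3.5044 − 305.0 = 180.353.
Rounded: (255, 214, 180).

(255, 214, 180)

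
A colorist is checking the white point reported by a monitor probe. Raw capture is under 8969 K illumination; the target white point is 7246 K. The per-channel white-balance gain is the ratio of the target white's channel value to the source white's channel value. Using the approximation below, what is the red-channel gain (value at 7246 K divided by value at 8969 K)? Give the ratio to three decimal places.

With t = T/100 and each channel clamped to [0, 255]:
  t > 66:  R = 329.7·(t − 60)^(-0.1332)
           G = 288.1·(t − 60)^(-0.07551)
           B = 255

At 8969 K (t = 89.69):
  R = 329.7·(89.69 − 60)^(-0.1332) = 329.7·29.69^(-0.1332) = 329.7·0.63657 = 209.878.
At 7246 K (t = 72.46):
  R = 329.7·(72.46 − 60)^(-0.1332) = 329.7·12.46^(-0.1332) = 329.7·0.71462 = 235.611.
Gain = 235.611 / 209.878 = 1.1226 → 1.123.

1.123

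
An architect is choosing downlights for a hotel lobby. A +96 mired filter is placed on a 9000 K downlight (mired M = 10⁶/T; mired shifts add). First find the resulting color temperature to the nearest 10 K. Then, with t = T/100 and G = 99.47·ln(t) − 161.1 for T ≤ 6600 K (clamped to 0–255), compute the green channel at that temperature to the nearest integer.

225

M_in = 10⁶/9000 = 111.11; M_out = 111.11 + (+96) = 207.11.
T_out = 10⁶/207.11 = 4828.3 K → 4830 K; t = 48.3.
G = 99.47·ln 48.3 − 161.1 = 99.47·3.8774 − 161.1 = 224.588.
Rounded: 225.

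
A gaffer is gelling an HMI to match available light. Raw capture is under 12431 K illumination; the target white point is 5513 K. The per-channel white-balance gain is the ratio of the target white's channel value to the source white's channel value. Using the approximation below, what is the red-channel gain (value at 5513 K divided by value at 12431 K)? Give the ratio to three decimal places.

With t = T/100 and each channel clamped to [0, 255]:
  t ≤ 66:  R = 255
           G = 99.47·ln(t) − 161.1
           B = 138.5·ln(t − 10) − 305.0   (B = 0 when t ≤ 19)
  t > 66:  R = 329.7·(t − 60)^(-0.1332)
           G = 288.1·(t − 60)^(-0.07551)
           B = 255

At 12431 K (t = 124.31):
  R = 329.7·(124.31 − 60)^(-0.1332) = 329.7·64.31^(-0.1332) = 329.7·0.57430 = 189.346.
At 5513 K (t = 55.13):
  R = 255 by definition for t ≤ 66.
Gain = 255.000 / 189.346 = 1.3467 → 1.347.

1.347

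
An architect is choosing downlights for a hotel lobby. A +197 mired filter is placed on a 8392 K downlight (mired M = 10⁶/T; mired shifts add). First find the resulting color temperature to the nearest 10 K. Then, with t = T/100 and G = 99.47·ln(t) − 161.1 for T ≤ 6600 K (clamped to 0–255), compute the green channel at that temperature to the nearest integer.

M_in = 10⁶/8392 = 119.16; M_out = 119.16 + (+197) = 316.16.
T_out = 10⁶/316.16 = 3162.9 K → 3160 K; t = 31.6.
G = 99.47·ln 31.6 − 161.1 = 99.47·3.4532 − 161.1 = 182.386.
Rounded: 182.

182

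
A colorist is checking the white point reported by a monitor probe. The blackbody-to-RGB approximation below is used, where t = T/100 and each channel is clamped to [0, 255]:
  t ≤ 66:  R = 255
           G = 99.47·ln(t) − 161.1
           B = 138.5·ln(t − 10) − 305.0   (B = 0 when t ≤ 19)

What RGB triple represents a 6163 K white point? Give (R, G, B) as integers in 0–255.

t = 6163/100 = 61.63; the t ≤ 66 branch applies.
R = 255 by definition for t ≤ 66.
G = 99.47·ln 61.63 − 161.1 = 99.47·4.1211 − 161.1 = 248.831.
B = 138.5·ln(61.63 − 10) − 305.0 = 138.5·ln 51.63 − 305.0 = 138.5·3.9441 − 305.0 = 241.258.
Rounded: (255, 249, 241).

(255, 249, 241)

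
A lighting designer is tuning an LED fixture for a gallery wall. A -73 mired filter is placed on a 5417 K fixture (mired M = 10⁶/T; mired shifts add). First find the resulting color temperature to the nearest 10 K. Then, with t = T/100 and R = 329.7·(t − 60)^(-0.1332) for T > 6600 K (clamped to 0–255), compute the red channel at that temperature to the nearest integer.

M_in = 10⁶/5417 = 184.60; M_out = 184.60 + (-73) = 111.60.
T_out = 10⁶/111.60 = 8960.3 K → 8960 K; t = 89.6.
R = 329.7·(89.6 − 60)^(-0.1332) = 329.7·29.6^(-0.1332) = 329.7·0.63683 = 209.963.
Rounded: 210.

210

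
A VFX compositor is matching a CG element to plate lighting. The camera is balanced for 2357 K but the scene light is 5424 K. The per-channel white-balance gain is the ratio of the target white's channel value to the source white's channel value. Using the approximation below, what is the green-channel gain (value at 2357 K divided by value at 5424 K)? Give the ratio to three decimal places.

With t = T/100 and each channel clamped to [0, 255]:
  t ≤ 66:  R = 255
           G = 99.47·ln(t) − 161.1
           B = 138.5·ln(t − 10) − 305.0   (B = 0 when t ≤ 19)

At 5424 K (t = 54.24):
  G = 99.47·ln 54.24 − 161.1 = 99.47·3.9934 − 161.1 = 236.125.
At 2357 K (t = 23.57):
  G = 99.47·ln 23.57 − 161.1 = 99.47·3.1600 − 161.1 = 153.223.
Gain = 153.223 / 236.125 = 0.6489 → 0.649.

0.649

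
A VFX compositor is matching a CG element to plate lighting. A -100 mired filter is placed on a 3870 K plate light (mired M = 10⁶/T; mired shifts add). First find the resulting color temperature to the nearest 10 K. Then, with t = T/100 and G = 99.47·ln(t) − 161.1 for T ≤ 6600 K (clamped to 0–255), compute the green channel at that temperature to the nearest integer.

251

M_in = 10⁶/3870 = 258.40; M_out = 258.40 + (-100) = 158.40.
T_out = 10⁶/158.40 = 6313.2 K → 6310 K; t = 63.1.
G = 99.47·ln 63.1 − 161.1 = 99.47·4.1447 − 161.1 = 251.175.
Rounded: 251.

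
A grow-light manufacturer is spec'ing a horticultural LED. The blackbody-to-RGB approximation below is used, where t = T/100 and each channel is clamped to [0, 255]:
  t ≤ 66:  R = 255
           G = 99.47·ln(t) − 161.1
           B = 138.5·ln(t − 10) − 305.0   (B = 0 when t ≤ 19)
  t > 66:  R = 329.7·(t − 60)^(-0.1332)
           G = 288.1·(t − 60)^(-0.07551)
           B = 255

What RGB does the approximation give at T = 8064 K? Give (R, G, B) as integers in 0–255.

t = 8064/100 = 80.64; the t > 66 branch applies.
R = 329.7·(80.64 − 60)^(-0.1332) = 329.7·20.64^(-0.1332) = 329.7·0.66816 = 220.292.
G = 288.1·(80.64 − 60)^(-0.07551) = 288.1·20.64^(-0.07551) = 288.1·0.79566 = 229.229.
B = 255 by definition for t > 66.
Rounded: (220, 229, 255).

(220, 229, 255)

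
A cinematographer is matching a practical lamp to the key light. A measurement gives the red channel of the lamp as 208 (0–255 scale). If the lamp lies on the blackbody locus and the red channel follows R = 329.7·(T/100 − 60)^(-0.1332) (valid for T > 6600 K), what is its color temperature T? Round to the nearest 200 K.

9200 K

(t − 60)^(-0.1332) = 208/329.7 = 0.63088.
t − 60 = 0.63088^(1/-0.1332) = 0.63088^(-7.508) = 31.763, so t = 91.763.
T = 100·t = 9176 K → 9200 K to the nearest 200 K.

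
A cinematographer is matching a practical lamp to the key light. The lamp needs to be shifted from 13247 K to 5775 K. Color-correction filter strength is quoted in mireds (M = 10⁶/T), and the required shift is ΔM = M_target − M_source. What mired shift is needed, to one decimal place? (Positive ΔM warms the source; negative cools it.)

M_source = 10⁶/13247 = 75.489; M_target = 10⁶/5775 = 173.160.
ΔM = 173.160 − 75.489 = 97.671 → +97.7 mireds, a warming shift.

+97.7 mireds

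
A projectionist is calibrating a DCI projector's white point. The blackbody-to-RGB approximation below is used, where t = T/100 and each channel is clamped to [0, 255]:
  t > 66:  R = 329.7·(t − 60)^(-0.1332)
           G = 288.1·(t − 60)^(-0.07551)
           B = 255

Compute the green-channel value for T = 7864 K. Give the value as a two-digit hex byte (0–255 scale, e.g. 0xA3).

0xE7

t = 7864/100 = 78.64; the t > 66 branch applies.
G = 288.1·(78.64 − 60)^(-0.07551) = 288.1·18.64^(-0.07551) = 288.1·0.80180 = 231.000.
Rounded: 231; in hex, 0xE7.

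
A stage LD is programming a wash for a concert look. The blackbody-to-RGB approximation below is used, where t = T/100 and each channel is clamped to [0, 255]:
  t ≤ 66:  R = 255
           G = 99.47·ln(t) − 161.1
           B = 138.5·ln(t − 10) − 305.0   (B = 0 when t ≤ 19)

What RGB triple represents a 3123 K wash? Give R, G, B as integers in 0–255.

t = 3123/100 = 31.23; the t ≤ 66 branch applies.
R = 255 by definition for t ≤ 66.
G = 99.47·ln 31.23 − 161.1 = 99.47·3.4414 − 161.1 = 181.214.
B = 138.5·ln(31.23 − 10) − 305.0 = 138.5·ln 21.23 − 305.0 = 138.5·3.0554 − 305.0 = 118.175.
Rounded: (255, 181, 118).

R=255, G=181, B=118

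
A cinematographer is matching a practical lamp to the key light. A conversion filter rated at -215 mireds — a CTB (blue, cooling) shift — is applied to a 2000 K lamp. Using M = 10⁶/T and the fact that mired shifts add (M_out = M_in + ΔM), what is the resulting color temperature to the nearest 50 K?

3500 K

M_in = 10⁶/2000 = 500.00 mireds.
M_out = 500.00 + (-215) = 285.00 mireds.
T_out = 10⁶/285.00 = 3508.8 K → 3500 K.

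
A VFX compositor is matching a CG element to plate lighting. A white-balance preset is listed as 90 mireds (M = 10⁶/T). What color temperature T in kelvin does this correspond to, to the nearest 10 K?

T = 10⁶ / 90 = 11111.11 K → 11110 K.

11110 K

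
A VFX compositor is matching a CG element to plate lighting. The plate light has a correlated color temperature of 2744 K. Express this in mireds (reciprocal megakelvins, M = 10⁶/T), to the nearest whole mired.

M = 10⁶ / 2744 = 364.431 → 364 mireds.

364 mireds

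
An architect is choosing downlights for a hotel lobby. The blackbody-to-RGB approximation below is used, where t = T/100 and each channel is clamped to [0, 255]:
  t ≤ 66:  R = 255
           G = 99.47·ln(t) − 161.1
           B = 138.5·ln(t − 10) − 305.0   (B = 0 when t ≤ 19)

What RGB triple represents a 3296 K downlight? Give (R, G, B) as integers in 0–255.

t = 3296/100 = 32.96; the t ≤ 66 branch applies.
R = 255 by definition for t ≤ 66.
G = 99.47·ln 32.96 − 161.1 = 99.47·3.4953 − 161.1 = 186.577.
B = 138.5·ln(32.96 − 10) − 305.0 = 138.5·ln 22.96 − 305.0 = 138.5·3.1338 − 305.0 = 129.025.
Rounded: (255, 187, 129).

(255, 187, 129)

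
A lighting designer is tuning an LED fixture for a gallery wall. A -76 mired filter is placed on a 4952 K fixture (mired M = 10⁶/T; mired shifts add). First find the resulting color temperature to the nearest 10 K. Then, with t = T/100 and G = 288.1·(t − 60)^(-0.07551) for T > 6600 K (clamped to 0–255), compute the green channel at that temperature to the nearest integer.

230

M_in = 10⁶/4952 = 201.94; M_out = 201.94 + (-76) = 125.94.
T_out = 10⁶/125.94 = 7940.4 K → 7940 K; t = 79.4.
G = 288.1·(79.4 − 60)^(-0.07551) = 288.1·19.4^(-0.07551) = 288.1·0.79939 = 230.304.
Rounded: 230.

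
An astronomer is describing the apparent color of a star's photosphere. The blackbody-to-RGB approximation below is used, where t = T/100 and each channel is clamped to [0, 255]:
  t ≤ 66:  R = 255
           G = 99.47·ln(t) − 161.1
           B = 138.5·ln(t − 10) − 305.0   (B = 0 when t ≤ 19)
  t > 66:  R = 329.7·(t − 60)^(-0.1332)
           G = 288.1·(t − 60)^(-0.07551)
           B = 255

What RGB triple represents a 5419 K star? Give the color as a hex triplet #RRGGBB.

t = 5419/100 = 54.19; the t ≤ 66 branch applies.
R = 255 by definition for t ≤ 66.
G = 99.47·ln 54.19 − 161.1 = 99.47·3.9925 − 161.1 = 236.034.
B = 138.5·ln(54.19 − 10) − 305.0 = 138.5·ln 44.19 − 305.0 = 138.5·3.7885 − 305.0 = 219.707.
Rounded: (255, 236, 220).
In hex: #FFECDC.

#FFECDC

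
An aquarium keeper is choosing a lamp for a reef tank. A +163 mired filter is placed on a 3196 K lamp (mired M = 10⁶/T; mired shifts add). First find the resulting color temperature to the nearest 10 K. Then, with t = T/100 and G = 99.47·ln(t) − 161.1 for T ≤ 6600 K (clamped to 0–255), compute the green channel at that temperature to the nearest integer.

M_in = 10⁶/3196 = 312.89; M_out = 312.89 + (+163) = 475.89.
T_out = 10⁶/475.89 = 2101.3 K → 2100 K; t = 21.
G = 99.47·ln 21 − 161.1 = 99.47·3.0445 − 161.1 = 141.739.
Rounded: 142.

142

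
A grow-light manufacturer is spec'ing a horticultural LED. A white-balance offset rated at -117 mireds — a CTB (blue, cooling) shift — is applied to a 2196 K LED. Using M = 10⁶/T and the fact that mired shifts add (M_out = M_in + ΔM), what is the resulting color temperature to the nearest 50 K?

2950 K

M_in = 10⁶/2196 = 455.37 mireds.
M_out = 455.37 + (-117) = 338.37 mireds.
T_out = 10⁶/338.37 = 2955.3 K → 2950 K.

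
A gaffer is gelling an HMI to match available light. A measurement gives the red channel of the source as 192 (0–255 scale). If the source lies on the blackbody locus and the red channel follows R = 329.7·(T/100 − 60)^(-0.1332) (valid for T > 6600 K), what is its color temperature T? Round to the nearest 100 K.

(t − 60)^(-0.1332) = 192/329.7 = 0.58235.
t − 60 = 0.58235^(1/-0.1332) = 0.58235^(-7.508) = 57.929, so t = 117.929.
T = 100·t = 11793 K → 11800 K to the nearest 100 K.

11800 K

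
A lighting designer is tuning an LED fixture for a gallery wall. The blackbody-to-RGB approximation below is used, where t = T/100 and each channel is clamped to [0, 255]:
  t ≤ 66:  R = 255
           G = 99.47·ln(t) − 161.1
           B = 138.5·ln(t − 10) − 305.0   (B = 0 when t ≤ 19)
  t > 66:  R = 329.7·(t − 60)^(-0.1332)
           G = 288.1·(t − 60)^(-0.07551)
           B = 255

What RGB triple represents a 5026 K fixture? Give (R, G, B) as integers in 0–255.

t = 5026/100 = 50.26; the t ≤ 66 branch applies.
R = 255 by definition for t ≤ 66.
G = 99.47·ln 50.26 − 161.1 = 99.47·3.9172 − 161.1 = 228.545.
B = 138.5·ln(50.26 − 10) − 305.0 = 138.5·ln 40.26 − 305.0 = 138.5·3.6954 − 305.0 = 206.807.
Rounded: (255, 229, 207).

(255, 229, 207)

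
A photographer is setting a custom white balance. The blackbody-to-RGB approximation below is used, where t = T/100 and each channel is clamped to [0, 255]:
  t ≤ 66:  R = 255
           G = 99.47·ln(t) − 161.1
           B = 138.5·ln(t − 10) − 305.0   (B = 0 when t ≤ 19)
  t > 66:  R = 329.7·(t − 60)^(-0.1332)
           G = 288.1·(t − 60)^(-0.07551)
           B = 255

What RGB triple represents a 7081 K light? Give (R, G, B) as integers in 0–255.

t = 7081/100 = 70.81; the t > 66 branch applies.
R = 329.7·(70.81 − 60)^(-0.1332) = 329.7·10.81^(-0.1332) = 329.7·0.72827 = 240.112.
G = 288.1·(70.81 − 60)^(-0.07551) = 288.1·10.81^(-0.07551) = 288.1·0.83548 = 240.702.
B = 255 by definition for t > 66.
Rounded: (240, 241, 255).

(240, 241, 255)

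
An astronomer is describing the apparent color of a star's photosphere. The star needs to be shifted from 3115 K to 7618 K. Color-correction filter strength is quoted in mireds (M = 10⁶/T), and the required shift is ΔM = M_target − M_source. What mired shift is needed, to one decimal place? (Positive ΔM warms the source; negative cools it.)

-189.8 mireds

M_source = 10⁶/3115 = 321.027; M_target = 10⁶/7618 = 131.268.
ΔM = 131.268 − 321.027 = -189.759 → -189.8 mireds, a cooling shift.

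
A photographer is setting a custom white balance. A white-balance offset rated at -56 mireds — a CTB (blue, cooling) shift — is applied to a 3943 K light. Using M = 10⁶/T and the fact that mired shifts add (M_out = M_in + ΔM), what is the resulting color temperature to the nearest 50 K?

M_in = 10⁶/3943 = 253.61 mireds.
M_out = 253.61 + (-56) = 197.61 mireds.
T_out = 10⁶/197.61 = 5060.4 K → 5050 K.

5050 K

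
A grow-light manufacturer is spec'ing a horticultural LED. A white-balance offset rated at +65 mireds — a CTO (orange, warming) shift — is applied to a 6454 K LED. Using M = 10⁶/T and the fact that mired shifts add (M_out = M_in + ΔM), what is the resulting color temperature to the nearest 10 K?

M_in = 10⁶/6454 = 154.94 mireds.
M_out = 154.94 + (+65) = 219.94 mireds.
T_out = 10⁶/219.94 = 4546.6 K → 4550 K.

4550 K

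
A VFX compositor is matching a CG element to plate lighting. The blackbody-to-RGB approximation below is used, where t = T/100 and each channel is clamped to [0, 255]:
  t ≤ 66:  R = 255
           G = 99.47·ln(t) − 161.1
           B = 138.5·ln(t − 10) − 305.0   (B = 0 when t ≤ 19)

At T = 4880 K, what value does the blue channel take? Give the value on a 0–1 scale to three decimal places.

0.791

t = 4880/100 = 48.8; the t ≤ 66 branch applies.
B = 138.5·ln(48.8 − 10) − 305.0 = 138.5·ln 38.8 − 305.0 = 138.5·3.6584 − 305.0 = 201.691.
On a 0–1 scale: 201.691/255 = 0.7909 → 0.791.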